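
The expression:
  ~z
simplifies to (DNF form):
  ~z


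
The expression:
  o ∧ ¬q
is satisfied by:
  {o: True, q: False}


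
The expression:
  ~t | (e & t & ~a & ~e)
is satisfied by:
  {t: False}


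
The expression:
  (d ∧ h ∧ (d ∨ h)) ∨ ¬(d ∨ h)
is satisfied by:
  {h: False, d: False}
  {d: True, h: True}


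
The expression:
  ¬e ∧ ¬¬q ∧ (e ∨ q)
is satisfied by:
  {q: True, e: False}


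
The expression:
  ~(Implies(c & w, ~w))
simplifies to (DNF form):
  c & w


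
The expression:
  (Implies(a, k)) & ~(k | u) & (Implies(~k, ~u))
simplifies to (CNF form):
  ~a & ~k & ~u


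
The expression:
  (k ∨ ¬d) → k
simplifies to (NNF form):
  d ∨ k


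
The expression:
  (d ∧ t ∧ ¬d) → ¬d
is always true.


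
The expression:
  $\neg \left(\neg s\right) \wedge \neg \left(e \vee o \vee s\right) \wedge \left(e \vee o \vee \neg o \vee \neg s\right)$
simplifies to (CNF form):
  $\text{False}$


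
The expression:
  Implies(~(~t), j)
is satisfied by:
  {j: True, t: False}
  {t: False, j: False}
  {t: True, j: True}


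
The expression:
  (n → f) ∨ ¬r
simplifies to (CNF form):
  f ∨ ¬n ∨ ¬r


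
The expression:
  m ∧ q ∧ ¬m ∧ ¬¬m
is never true.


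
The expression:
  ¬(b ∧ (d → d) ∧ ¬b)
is always true.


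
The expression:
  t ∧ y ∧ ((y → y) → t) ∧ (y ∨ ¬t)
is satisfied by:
  {t: True, y: True}


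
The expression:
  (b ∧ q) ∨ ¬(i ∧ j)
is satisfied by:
  {q: True, b: True, i: False, j: False}
  {q: True, b: False, i: False, j: False}
  {b: True, j: False, q: False, i: False}
  {j: False, b: False, q: False, i: False}
  {j: True, q: True, b: True, i: False}
  {j: True, q: True, b: False, i: False}
  {j: True, b: True, q: False, i: False}
  {j: True, b: False, q: False, i: False}
  {i: True, q: True, b: True, j: False}
  {i: True, q: True, b: False, j: False}
  {i: True, b: True, q: False, j: False}
  {i: True, b: False, q: False, j: False}
  {j: True, i: True, q: True, b: True}


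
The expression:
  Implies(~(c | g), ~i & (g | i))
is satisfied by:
  {c: True, g: True}
  {c: True, g: False}
  {g: True, c: False}


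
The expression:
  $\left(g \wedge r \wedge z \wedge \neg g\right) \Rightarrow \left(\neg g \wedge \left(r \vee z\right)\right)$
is always true.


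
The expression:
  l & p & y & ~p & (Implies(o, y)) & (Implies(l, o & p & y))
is never true.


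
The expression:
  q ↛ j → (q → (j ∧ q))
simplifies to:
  j ∨ ¬q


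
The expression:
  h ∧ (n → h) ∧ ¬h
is never true.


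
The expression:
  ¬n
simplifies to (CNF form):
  ¬n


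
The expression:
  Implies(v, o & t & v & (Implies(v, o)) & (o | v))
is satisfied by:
  {t: True, o: True, v: False}
  {t: True, o: False, v: False}
  {o: True, t: False, v: False}
  {t: False, o: False, v: False}
  {t: True, v: True, o: True}


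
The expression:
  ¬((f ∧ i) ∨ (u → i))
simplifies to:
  u ∧ ¬i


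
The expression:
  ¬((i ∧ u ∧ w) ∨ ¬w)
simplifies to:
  w ∧ (¬i ∨ ¬u)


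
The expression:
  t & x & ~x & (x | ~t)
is never true.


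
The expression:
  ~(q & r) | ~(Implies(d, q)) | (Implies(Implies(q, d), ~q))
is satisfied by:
  {q: False, d: False, r: False}
  {r: True, q: False, d: False}
  {d: True, q: False, r: False}
  {r: True, d: True, q: False}
  {q: True, r: False, d: False}
  {r: True, q: True, d: False}
  {d: True, q: True, r: False}


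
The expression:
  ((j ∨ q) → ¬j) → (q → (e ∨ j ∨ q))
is always true.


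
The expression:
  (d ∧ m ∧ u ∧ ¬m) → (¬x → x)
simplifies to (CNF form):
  True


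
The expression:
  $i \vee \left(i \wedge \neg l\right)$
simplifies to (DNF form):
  $i$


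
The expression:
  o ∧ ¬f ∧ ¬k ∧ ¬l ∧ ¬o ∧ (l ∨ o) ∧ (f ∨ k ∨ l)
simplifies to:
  False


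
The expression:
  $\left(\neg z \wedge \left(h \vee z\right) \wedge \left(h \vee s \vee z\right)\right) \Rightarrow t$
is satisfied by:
  {t: True, z: True, h: False}
  {t: True, h: False, z: False}
  {z: True, h: False, t: False}
  {z: False, h: False, t: False}
  {t: True, z: True, h: True}
  {t: True, h: True, z: False}
  {z: True, h: True, t: False}


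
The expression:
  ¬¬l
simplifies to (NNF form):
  l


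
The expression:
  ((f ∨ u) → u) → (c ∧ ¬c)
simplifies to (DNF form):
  f ∧ ¬u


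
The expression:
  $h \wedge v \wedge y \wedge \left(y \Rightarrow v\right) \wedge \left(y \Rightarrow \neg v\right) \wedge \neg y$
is never true.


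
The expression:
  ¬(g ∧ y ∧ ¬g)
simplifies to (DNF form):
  True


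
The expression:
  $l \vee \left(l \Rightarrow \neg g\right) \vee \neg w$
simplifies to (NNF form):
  $\text{True}$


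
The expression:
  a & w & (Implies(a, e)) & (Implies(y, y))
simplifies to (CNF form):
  a & e & w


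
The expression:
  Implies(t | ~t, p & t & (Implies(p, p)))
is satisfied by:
  {t: True, p: True}


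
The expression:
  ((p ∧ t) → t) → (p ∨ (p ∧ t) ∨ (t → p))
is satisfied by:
  {p: True, t: False}
  {t: False, p: False}
  {t: True, p: True}


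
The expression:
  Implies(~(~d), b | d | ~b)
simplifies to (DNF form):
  True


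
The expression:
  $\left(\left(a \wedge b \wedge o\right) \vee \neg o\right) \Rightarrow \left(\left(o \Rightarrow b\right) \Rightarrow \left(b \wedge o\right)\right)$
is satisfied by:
  {o: True}


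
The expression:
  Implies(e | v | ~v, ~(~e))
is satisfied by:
  {e: True}


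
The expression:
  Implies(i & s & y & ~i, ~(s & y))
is always true.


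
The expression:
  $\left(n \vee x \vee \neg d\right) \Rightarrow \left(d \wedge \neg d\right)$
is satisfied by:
  {d: True, n: False, x: False}


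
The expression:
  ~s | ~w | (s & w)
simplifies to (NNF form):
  True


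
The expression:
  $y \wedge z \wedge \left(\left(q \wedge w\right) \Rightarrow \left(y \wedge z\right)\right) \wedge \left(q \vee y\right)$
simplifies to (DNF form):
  $y \wedge z$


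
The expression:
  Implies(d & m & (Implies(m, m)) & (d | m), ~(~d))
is always true.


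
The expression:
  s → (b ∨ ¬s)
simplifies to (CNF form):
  b ∨ ¬s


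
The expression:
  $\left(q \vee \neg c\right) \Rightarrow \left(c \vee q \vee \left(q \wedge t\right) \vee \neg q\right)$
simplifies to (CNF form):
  $\text{True}$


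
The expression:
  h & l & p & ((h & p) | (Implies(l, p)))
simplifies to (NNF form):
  h & l & p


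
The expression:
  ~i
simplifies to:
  ~i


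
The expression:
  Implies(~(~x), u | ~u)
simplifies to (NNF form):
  True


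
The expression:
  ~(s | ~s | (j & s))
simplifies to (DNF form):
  False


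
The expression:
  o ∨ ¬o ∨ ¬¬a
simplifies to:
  True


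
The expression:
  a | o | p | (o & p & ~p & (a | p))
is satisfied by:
  {a: True, o: True, p: True}
  {a: True, o: True, p: False}
  {a: True, p: True, o: False}
  {a: True, p: False, o: False}
  {o: True, p: True, a: False}
  {o: True, p: False, a: False}
  {p: True, o: False, a: False}


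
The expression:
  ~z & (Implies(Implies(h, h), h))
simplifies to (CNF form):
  h & ~z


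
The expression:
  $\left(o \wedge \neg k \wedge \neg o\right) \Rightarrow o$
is always true.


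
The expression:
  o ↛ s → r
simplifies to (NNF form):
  r ∨ s ∨ ¬o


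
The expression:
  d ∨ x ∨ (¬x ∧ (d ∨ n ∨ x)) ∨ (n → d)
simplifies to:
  True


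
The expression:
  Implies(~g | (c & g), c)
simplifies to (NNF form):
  c | g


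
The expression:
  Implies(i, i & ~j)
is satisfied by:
  {i: False, j: False}
  {j: True, i: False}
  {i: True, j: False}


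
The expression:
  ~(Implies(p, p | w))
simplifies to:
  False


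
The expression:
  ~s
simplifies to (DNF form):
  ~s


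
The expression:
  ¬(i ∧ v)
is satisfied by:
  {v: False, i: False}
  {i: True, v: False}
  {v: True, i: False}


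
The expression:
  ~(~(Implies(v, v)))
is always true.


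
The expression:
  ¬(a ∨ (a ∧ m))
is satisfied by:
  {a: False}


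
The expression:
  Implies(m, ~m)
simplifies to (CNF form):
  ~m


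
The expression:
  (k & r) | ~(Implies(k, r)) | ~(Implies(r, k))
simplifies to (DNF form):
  k | r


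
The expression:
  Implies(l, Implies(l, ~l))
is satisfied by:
  {l: False}


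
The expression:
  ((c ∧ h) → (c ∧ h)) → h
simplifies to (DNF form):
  h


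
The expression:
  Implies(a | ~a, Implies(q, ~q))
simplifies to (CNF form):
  ~q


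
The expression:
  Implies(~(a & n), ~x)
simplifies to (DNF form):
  ~x | (a & n)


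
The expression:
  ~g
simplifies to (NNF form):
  ~g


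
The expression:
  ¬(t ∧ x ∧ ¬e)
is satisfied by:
  {e: True, t: False, x: False}
  {e: False, t: False, x: False}
  {x: True, e: True, t: False}
  {x: True, e: False, t: False}
  {t: True, e: True, x: False}
  {t: True, e: False, x: False}
  {t: True, x: True, e: True}


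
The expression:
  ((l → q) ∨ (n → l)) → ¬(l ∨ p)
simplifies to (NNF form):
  ¬l ∧ ¬p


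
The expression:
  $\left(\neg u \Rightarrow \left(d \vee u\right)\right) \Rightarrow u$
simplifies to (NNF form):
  $u \vee \neg d$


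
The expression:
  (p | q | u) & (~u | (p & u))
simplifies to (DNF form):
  p | (q & ~u)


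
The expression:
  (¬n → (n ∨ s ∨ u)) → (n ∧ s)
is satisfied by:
  {n: True, s: True, u: False}
  {n: True, u: True, s: True}
  {u: False, s: False, n: False}


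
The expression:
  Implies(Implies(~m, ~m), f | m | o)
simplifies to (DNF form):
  f | m | o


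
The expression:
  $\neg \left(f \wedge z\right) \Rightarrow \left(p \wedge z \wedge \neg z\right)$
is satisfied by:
  {z: True, f: True}


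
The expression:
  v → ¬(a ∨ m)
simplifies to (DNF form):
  (¬a ∧ ¬m) ∨ ¬v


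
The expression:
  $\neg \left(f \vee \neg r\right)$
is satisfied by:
  {r: True, f: False}


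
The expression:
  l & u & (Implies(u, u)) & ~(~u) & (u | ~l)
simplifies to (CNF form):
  l & u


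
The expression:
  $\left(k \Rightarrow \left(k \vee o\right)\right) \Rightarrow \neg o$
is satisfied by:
  {o: False}


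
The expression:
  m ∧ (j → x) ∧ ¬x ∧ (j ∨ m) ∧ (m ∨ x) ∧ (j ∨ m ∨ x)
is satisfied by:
  {m: True, x: False, j: False}


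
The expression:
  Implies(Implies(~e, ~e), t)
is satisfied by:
  {t: True}


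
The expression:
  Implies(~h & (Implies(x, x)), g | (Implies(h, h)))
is always true.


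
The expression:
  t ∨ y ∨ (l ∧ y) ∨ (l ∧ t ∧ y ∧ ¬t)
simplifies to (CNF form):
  t ∨ y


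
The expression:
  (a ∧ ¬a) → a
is always true.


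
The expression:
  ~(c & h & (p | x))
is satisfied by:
  {x: False, p: False, c: False, h: False}
  {p: True, h: False, x: False, c: False}
  {x: True, h: False, p: False, c: False}
  {p: True, x: True, h: False, c: False}
  {h: True, x: False, p: False, c: False}
  {h: True, p: True, x: False, c: False}
  {h: True, x: True, p: False, c: False}
  {h: True, p: True, x: True, c: False}
  {c: True, h: False, x: False, p: False}
  {c: True, p: True, h: False, x: False}
  {c: True, x: True, h: False, p: False}
  {c: True, p: True, x: True, h: False}
  {c: True, h: True, x: False, p: False}


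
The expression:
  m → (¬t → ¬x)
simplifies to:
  t ∨ ¬m ∨ ¬x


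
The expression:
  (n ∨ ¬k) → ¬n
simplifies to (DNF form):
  ¬n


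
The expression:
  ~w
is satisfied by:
  {w: False}


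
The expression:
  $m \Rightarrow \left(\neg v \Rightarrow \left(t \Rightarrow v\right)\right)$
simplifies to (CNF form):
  $v \vee \neg m \vee \neg t$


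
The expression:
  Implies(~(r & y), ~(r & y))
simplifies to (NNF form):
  True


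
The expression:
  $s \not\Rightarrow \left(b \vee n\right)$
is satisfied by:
  {s: True, n: False, b: False}


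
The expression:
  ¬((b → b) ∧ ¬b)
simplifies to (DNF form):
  b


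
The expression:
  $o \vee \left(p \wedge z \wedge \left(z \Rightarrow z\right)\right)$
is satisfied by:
  {o: True, p: True, z: True}
  {o: True, p: True, z: False}
  {o: True, z: True, p: False}
  {o: True, z: False, p: False}
  {p: True, z: True, o: False}


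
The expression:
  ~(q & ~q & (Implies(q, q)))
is always true.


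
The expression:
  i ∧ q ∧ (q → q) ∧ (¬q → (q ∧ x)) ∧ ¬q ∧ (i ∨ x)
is never true.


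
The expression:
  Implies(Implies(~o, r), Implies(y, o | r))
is always true.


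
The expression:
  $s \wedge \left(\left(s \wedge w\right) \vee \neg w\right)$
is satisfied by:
  {s: True}


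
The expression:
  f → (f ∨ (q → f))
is always true.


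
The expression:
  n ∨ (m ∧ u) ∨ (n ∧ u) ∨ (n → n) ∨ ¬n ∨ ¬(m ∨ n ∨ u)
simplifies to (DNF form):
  True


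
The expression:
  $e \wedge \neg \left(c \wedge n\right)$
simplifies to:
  $e \wedge \left(\neg c \vee \neg n\right)$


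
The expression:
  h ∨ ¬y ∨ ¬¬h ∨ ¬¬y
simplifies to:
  True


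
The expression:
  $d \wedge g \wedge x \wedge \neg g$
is never true.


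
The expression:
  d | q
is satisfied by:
  {d: True, q: True}
  {d: True, q: False}
  {q: True, d: False}


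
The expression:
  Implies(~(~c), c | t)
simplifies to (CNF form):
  True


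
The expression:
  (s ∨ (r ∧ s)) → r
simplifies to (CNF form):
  r ∨ ¬s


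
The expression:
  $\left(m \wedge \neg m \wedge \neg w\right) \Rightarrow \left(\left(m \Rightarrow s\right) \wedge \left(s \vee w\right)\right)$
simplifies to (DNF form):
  $\text{True}$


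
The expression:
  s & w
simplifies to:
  s & w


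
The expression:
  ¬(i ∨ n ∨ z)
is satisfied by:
  {n: False, i: False, z: False}


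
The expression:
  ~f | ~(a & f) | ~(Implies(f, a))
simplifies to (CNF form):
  ~a | ~f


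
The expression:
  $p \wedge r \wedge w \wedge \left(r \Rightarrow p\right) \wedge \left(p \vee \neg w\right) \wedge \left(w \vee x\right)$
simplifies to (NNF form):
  $p \wedge r \wedge w$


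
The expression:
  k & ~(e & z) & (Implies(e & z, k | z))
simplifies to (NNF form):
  k & (~e | ~z)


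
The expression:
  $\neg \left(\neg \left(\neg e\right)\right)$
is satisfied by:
  {e: False}


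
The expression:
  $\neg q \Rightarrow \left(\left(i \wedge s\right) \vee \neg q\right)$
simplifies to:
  $\text{True}$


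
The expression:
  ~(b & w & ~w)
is always true.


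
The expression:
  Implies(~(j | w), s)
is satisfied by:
  {s: True, w: True, j: True}
  {s: True, w: True, j: False}
  {s: True, j: True, w: False}
  {s: True, j: False, w: False}
  {w: True, j: True, s: False}
  {w: True, j: False, s: False}
  {j: True, w: False, s: False}


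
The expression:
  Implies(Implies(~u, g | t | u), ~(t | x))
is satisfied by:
  {u: False, t: False, x: False, g: False}
  {g: True, u: False, t: False, x: False}
  {u: True, g: False, t: False, x: False}
  {g: True, u: True, t: False, x: False}
  {x: True, g: False, u: False, t: False}


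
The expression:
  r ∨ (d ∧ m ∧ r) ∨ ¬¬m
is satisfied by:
  {r: True, m: True}
  {r: True, m: False}
  {m: True, r: False}


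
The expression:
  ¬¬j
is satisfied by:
  {j: True}


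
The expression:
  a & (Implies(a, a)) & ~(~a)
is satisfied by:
  {a: True}


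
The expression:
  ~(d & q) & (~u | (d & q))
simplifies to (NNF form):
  ~u & (~d | ~q)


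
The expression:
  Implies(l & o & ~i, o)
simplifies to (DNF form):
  True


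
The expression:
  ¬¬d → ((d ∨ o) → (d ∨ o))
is always true.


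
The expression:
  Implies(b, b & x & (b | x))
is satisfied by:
  {x: True, b: False}
  {b: False, x: False}
  {b: True, x: True}


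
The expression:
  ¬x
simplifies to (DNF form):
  ¬x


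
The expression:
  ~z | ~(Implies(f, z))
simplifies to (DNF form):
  ~z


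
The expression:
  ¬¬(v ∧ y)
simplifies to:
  v ∧ y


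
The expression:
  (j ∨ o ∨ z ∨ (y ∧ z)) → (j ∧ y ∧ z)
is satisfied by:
  {y: True, o: False, z: False, j: False}
  {y: False, o: False, z: False, j: False}
  {z: True, j: True, y: True, o: False}
  {z: True, j: True, o: True, y: True}


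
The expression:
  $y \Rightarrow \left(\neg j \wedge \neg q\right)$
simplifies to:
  $\left(\neg j \wedge \neg q\right) \vee \neg y$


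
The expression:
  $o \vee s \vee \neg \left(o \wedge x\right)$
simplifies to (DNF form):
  $\text{True}$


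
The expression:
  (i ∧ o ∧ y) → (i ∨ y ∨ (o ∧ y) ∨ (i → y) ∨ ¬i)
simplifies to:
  True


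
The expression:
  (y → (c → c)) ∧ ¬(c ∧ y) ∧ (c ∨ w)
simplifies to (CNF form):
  (c ∨ w) ∧ (c ∨ ¬c) ∧ (w ∨ ¬y) ∧ (¬c ∨ ¬y)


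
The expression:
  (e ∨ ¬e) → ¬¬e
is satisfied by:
  {e: True}


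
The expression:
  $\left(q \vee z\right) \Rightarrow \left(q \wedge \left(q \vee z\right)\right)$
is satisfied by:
  {q: True, z: False}
  {z: False, q: False}
  {z: True, q: True}


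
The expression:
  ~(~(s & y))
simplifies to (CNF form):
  s & y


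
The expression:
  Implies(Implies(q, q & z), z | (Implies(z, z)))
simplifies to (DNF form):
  True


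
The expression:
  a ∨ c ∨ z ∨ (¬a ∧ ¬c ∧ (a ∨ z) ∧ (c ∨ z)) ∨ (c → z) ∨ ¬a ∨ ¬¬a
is always true.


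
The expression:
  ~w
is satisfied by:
  {w: False}


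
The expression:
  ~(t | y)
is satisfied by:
  {y: False, t: False}


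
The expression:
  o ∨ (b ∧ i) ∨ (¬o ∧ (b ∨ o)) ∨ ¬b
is always true.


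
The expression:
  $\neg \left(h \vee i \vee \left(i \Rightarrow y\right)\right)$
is never true.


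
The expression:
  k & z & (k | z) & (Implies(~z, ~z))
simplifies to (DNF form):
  k & z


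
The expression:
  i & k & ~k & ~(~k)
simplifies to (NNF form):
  False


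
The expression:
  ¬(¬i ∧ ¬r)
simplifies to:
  i ∨ r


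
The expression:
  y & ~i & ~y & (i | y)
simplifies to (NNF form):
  False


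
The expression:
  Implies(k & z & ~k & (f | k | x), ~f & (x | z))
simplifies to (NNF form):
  True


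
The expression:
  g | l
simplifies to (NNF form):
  g | l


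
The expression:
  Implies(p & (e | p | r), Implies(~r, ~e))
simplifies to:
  r | ~e | ~p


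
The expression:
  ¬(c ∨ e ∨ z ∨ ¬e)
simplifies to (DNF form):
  False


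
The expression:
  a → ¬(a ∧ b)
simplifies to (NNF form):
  ¬a ∨ ¬b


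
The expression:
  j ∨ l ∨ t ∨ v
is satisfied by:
  {v: True, t: True, l: True, j: True}
  {v: True, t: True, l: True, j: False}
  {v: True, t: True, j: True, l: False}
  {v: True, t: True, j: False, l: False}
  {v: True, l: True, j: True, t: False}
  {v: True, l: True, j: False, t: False}
  {v: True, l: False, j: True, t: False}
  {v: True, l: False, j: False, t: False}
  {t: True, l: True, j: True, v: False}
  {t: True, l: True, j: False, v: False}
  {t: True, j: True, l: False, v: False}
  {t: True, j: False, l: False, v: False}
  {l: True, j: True, t: False, v: False}
  {l: True, t: False, j: False, v: False}
  {j: True, t: False, l: False, v: False}


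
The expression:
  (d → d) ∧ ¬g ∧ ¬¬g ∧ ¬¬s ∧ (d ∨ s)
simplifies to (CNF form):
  False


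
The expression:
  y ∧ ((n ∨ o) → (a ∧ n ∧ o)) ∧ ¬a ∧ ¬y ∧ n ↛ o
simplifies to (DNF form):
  False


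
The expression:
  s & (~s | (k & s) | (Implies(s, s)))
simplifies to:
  s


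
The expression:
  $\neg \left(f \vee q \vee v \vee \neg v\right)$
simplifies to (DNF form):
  $\text{False}$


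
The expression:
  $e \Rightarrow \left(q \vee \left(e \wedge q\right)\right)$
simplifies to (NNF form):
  $q \vee \neg e$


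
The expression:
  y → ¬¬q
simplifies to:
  q ∨ ¬y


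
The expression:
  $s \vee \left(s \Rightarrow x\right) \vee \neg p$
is always true.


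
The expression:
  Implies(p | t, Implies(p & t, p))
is always true.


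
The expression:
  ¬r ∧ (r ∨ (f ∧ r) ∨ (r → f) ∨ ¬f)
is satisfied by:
  {r: False}


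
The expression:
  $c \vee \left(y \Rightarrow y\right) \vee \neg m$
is always true.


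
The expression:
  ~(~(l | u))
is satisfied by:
  {l: True, u: True}
  {l: True, u: False}
  {u: True, l: False}


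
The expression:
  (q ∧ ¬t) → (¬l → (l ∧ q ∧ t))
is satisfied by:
  {t: True, l: True, q: False}
  {t: True, l: False, q: False}
  {l: True, t: False, q: False}
  {t: False, l: False, q: False}
  {q: True, t: True, l: True}
  {q: True, t: True, l: False}
  {q: True, l: True, t: False}


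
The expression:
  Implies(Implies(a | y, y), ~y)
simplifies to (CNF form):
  ~y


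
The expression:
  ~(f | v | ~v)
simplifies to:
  False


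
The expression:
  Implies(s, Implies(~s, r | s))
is always true.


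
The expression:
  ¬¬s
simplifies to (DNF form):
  s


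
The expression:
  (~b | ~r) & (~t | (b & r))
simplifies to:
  ~t & (~b | ~r)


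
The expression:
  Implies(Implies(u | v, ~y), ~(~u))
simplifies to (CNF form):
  (u | v) & (u | y)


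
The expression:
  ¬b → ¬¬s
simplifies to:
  b ∨ s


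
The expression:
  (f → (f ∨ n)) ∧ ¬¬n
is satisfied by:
  {n: True}


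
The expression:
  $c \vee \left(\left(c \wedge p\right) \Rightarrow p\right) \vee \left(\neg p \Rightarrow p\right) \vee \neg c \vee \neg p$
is always true.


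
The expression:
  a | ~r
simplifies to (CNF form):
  a | ~r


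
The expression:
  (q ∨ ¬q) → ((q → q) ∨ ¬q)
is always true.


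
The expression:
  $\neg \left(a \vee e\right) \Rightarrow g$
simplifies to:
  $a \vee e \vee g$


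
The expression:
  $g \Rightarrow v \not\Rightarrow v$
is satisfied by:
  {g: False}


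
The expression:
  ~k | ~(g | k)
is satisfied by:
  {k: False}


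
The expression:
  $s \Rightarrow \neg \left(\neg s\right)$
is always true.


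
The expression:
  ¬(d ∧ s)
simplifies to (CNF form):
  ¬d ∨ ¬s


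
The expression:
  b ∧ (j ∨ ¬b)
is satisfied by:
  {j: True, b: True}


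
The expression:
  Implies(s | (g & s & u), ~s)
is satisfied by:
  {s: False}


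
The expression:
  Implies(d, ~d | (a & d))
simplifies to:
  a | ~d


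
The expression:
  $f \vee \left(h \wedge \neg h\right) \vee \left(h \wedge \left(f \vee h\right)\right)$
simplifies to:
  $f \vee h$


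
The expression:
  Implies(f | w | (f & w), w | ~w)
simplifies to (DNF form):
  True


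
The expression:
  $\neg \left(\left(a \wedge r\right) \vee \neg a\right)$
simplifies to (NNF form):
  $a \wedge \neg r$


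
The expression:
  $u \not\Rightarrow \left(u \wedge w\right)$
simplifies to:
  $u \wedge \neg w$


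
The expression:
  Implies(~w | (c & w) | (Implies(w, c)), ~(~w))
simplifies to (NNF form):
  w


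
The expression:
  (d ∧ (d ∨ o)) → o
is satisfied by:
  {o: True, d: False}
  {d: False, o: False}
  {d: True, o: True}


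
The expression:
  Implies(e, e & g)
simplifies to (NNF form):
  g | ~e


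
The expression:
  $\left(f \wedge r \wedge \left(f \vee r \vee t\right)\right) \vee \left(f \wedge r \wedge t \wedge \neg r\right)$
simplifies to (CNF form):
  $f \wedge r$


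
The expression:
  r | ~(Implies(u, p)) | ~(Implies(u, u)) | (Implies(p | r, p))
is always true.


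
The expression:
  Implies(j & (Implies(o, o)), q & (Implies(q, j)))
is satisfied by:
  {q: True, j: False}
  {j: False, q: False}
  {j: True, q: True}


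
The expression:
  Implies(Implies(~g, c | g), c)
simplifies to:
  c | ~g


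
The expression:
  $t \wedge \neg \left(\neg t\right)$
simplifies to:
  $t$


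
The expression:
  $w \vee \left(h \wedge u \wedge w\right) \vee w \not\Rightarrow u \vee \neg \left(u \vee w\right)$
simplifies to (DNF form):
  $w \vee \neg u$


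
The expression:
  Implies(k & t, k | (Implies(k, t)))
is always true.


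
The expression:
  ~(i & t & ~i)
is always true.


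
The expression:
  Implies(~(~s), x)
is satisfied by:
  {x: True, s: False}
  {s: False, x: False}
  {s: True, x: True}


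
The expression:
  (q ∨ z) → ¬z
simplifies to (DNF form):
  ¬z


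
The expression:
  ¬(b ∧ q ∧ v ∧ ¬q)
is always true.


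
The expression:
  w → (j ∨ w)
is always true.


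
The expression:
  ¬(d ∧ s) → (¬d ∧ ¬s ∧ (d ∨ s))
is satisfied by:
  {s: True, d: True}


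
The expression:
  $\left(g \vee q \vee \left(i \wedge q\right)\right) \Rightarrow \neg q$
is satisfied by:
  {q: False}


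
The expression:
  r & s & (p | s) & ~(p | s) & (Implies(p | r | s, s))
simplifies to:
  False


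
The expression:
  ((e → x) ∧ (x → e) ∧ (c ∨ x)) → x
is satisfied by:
  {x: True, e: True, c: False}
  {x: True, c: False, e: False}
  {e: True, c: False, x: False}
  {e: False, c: False, x: False}
  {x: True, e: True, c: True}
  {x: True, c: True, e: False}
  {e: True, c: True, x: False}


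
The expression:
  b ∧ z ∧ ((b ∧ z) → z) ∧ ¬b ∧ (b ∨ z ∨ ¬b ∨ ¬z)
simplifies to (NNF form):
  False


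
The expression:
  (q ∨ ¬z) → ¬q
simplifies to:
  ¬q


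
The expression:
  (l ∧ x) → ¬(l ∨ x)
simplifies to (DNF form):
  ¬l ∨ ¬x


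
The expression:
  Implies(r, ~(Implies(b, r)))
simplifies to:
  ~r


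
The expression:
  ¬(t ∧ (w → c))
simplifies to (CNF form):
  (w ∨ ¬t) ∧ (¬c ∨ ¬t)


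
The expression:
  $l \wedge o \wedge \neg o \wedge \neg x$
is never true.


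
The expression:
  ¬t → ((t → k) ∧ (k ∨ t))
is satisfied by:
  {k: True, t: True}
  {k: True, t: False}
  {t: True, k: False}


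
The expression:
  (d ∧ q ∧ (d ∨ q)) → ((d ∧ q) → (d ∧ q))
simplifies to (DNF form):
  True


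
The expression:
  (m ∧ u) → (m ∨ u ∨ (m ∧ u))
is always true.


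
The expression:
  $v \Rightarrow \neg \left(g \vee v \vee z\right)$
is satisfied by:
  {v: False}


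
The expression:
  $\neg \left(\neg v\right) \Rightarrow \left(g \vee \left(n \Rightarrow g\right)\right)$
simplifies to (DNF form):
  $g \vee \neg n \vee \neg v$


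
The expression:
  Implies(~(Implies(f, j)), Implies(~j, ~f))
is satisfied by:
  {j: True, f: False}
  {f: False, j: False}
  {f: True, j: True}


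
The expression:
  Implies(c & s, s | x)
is always true.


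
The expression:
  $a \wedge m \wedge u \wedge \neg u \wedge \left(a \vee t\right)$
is never true.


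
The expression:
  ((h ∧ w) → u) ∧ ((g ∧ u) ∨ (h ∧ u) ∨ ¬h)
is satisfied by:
  {u: True, h: False}
  {h: False, u: False}
  {h: True, u: True}


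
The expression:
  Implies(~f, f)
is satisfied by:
  {f: True}


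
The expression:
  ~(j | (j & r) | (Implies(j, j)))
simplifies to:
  False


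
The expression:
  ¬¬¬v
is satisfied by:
  {v: False}


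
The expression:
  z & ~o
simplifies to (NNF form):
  z & ~o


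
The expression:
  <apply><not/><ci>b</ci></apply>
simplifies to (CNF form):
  <apply><not/><ci>b</ci></apply>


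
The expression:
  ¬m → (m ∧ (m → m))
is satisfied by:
  {m: True}


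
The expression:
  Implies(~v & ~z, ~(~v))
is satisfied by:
  {z: True, v: True}
  {z: True, v: False}
  {v: True, z: False}


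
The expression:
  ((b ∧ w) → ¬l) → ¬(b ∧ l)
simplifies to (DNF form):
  w ∨ ¬b ∨ ¬l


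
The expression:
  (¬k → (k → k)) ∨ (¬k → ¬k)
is always true.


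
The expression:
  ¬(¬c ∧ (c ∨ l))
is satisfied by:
  {c: True, l: False}
  {l: False, c: False}
  {l: True, c: True}


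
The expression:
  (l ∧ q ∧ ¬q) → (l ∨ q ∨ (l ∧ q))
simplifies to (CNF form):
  True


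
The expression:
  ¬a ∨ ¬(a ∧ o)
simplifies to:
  ¬a ∨ ¬o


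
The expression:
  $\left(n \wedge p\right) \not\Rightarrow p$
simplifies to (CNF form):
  $\text{False}$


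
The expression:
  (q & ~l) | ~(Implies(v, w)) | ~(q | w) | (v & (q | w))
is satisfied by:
  {v: True, l: False, w: False, q: False}
  {q: True, v: True, l: False, w: False}
  {v: True, w: True, l: False, q: False}
  {q: True, v: True, w: True, l: False}
  {v: True, l: True, w: False, q: False}
  {v: True, q: True, l: True, w: False}
  {v: True, w: True, l: True, q: False}
  {q: True, v: True, w: True, l: True}
  {q: False, l: False, w: False, v: False}
  {q: True, l: False, w: False, v: False}
  {q: True, w: True, l: False, v: False}
  {l: True, q: False, w: False, v: False}


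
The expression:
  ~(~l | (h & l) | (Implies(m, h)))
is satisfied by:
  {m: True, l: True, h: False}


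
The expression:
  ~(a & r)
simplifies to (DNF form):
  ~a | ~r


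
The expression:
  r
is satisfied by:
  {r: True}


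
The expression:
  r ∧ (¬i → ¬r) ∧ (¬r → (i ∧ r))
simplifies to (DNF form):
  i ∧ r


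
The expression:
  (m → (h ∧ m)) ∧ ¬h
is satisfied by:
  {h: False, m: False}


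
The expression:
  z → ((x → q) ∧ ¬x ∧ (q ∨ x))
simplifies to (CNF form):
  (q ∨ ¬z) ∧ (¬x ∨ ¬z)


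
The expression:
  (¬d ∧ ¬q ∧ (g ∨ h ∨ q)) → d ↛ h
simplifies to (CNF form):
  (d ∨ q ∨ ¬g) ∧ (d ∨ q ∨ ¬h)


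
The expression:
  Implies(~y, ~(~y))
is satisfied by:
  {y: True}


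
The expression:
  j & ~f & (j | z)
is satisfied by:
  {j: True, f: False}


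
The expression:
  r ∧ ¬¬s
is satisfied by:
  {r: True, s: True}


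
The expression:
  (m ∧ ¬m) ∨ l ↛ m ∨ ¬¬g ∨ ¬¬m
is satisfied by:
  {m: True, l: True, g: True}
  {m: True, l: True, g: False}
  {m: True, g: True, l: False}
  {m: True, g: False, l: False}
  {l: True, g: True, m: False}
  {l: True, g: False, m: False}
  {g: True, l: False, m: False}


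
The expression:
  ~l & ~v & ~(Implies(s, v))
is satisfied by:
  {s: True, v: False, l: False}


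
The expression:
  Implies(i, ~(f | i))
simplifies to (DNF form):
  ~i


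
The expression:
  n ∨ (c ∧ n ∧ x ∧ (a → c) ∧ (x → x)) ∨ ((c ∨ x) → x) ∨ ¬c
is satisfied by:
  {n: True, x: True, c: False}
  {n: True, c: False, x: False}
  {x: True, c: False, n: False}
  {x: False, c: False, n: False}
  {n: True, x: True, c: True}
  {n: True, c: True, x: False}
  {x: True, c: True, n: False}


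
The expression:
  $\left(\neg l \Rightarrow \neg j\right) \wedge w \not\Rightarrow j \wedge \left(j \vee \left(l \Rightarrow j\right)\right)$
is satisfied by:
  {w: True, l: False, j: False}


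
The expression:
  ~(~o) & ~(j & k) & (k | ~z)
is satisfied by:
  {o: True, j: False, z: False, k: False}
  {k: True, o: True, j: False, z: False}
  {k: True, z: True, o: True, j: False}
  {j: True, o: True, z: False, k: False}


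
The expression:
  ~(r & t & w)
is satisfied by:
  {w: False, t: False, r: False}
  {r: True, w: False, t: False}
  {t: True, w: False, r: False}
  {r: True, t: True, w: False}
  {w: True, r: False, t: False}
  {r: True, w: True, t: False}
  {t: True, w: True, r: False}


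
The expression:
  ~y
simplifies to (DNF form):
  ~y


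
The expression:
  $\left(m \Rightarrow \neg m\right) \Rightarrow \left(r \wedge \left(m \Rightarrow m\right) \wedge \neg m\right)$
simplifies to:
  $m \vee r$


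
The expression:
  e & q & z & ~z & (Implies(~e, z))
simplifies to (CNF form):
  False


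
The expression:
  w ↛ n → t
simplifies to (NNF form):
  n ∨ t ∨ ¬w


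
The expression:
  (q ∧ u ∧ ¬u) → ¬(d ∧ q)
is always true.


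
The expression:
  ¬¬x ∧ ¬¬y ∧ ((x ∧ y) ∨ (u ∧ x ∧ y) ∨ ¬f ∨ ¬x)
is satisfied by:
  {x: True, y: True}


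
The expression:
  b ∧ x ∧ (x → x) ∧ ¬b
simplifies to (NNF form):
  False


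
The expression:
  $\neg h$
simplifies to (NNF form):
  $\neg h$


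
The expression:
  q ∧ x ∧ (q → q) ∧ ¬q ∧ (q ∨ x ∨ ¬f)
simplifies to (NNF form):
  False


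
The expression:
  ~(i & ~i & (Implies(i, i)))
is always true.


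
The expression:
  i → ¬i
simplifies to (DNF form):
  ¬i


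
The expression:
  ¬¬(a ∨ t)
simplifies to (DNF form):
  a ∨ t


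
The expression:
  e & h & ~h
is never true.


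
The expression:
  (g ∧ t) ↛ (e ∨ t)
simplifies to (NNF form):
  False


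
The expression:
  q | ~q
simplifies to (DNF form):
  True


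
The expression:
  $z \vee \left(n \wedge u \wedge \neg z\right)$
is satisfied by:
  {n: True, z: True, u: True}
  {n: True, z: True, u: False}
  {z: True, u: True, n: False}
  {z: True, u: False, n: False}
  {n: True, u: True, z: False}


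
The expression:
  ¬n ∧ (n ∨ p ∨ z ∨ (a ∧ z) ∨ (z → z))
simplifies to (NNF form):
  ¬n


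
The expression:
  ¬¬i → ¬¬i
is always true.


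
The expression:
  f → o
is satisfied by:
  {o: True, f: False}
  {f: False, o: False}
  {f: True, o: True}


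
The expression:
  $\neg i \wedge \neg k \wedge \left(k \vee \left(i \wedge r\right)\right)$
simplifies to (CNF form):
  $\text{False}$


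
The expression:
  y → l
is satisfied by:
  {l: True, y: False}
  {y: False, l: False}
  {y: True, l: True}


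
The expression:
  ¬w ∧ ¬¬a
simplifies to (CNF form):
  a ∧ ¬w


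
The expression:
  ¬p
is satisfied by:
  {p: False}


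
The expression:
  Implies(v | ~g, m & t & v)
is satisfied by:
  {t: True, m: True, g: True, v: False}
  {t: True, g: True, m: False, v: False}
  {m: True, g: True, t: False, v: False}
  {g: True, t: False, m: False, v: False}
  {v: True, t: True, m: True, g: True}
  {v: True, t: True, m: True, g: False}


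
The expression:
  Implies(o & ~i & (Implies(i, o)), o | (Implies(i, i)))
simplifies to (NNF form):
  True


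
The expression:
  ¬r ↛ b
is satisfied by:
  {b: True, r: False}
  {r: False, b: False}
  {r: True, b: True}


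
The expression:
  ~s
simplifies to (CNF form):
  ~s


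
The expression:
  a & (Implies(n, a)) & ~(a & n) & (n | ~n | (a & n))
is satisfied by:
  {a: True, n: False}


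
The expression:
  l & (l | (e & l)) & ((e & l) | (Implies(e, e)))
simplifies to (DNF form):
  l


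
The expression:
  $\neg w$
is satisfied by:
  {w: False}


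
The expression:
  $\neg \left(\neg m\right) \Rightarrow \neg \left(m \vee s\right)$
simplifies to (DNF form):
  $\neg m$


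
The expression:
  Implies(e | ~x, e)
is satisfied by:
  {x: True, e: True}
  {x: True, e: False}
  {e: True, x: False}


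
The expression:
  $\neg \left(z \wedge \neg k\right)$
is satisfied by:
  {k: True, z: False}
  {z: False, k: False}
  {z: True, k: True}


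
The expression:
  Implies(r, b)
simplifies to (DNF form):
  b | ~r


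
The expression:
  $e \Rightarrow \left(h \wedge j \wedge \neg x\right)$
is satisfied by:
  {h: True, j: True, x: False, e: False}
  {h: True, x: False, j: False, e: False}
  {j: True, h: False, x: False, e: False}
  {h: False, x: False, j: False, e: False}
  {h: True, j: True, x: True, e: False}
  {h: True, x: True, j: False, e: False}
  {j: True, x: True, h: False, e: False}
  {x: True, h: False, j: False, e: False}
  {e: True, h: True, j: True, x: False}


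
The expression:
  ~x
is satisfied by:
  {x: False}


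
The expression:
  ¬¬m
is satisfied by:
  {m: True}


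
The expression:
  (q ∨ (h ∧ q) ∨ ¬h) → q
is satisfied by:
  {q: True, h: True}
  {q: True, h: False}
  {h: True, q: False}


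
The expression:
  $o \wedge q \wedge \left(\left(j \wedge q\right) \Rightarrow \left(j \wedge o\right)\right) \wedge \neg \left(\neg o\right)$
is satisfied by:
  {o: True, q: True}


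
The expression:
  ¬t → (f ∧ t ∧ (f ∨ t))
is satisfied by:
  {t: True}


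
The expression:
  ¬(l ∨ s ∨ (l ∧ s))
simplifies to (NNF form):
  ¬l ∧ ¬s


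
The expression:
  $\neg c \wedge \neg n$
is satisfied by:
  {n: False, c: False}


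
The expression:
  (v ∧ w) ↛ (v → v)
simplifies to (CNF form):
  False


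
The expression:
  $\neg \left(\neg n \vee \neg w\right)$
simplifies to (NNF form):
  $n \wedge w$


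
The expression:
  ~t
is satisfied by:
  {t: False}


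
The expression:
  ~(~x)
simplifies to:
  x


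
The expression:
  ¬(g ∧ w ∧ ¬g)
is always true.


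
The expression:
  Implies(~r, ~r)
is always true.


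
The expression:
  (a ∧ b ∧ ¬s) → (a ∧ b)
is always true.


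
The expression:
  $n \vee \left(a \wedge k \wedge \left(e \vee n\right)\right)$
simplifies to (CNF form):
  $\left(a \vee n\right) \wedge \left(e \vee n\right) \wedge \left(k \vee n\right)$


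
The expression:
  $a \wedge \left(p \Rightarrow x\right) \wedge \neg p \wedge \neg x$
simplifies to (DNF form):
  $a \wedge \neg p \wedge \neg x$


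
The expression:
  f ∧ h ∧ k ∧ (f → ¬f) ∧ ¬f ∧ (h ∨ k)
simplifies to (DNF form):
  False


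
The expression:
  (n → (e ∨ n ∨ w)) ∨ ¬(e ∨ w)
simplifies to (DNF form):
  True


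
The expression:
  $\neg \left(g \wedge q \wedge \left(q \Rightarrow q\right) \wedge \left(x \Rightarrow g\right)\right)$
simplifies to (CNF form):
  $\neg g \vee \neg q$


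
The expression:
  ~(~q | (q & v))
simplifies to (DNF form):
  q & ~v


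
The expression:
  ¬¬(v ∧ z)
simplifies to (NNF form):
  v ∧ z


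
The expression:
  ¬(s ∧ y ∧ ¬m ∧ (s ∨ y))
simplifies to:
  m ∨ ¬s ∨ ¬y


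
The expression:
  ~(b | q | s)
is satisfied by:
  {q: False, b: False, s: False}


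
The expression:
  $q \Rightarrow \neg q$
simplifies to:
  $\neg q$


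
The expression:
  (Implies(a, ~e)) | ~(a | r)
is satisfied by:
  {e: False, a: False}
  {a: True, e: False}
  {e: True, a: False}


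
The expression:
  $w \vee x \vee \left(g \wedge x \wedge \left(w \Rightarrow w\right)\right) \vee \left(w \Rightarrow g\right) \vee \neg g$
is always true.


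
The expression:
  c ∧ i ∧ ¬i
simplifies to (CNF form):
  False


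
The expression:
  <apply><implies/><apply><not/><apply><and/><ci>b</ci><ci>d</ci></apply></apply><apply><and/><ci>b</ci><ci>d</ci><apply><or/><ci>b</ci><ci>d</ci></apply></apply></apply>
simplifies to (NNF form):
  <apply><and/><ci>b</ci><ci>d</ci></apply>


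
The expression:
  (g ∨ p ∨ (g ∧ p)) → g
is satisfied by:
  {g: True, p: False}
  {p: False, g: False}
  {p: True, g: True}


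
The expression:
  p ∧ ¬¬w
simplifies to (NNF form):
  p ∧ w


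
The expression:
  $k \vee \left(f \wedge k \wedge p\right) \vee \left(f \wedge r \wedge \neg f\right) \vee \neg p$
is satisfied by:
  {k: True, p: False}
  {p: False, k: False}
  {p: True, k: True}
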